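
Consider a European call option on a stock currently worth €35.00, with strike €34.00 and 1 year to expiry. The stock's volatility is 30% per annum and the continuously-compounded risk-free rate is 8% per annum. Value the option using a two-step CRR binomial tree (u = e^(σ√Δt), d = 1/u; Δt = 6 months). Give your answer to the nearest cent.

CRR parameters: u = e^(σ√Δt) = e^(0.3·√0.5) = 1.2363, d = 1/u = 0.8089
Per-period rate: rΔt = 0.08·0.5 = 0.04, so R = e^0.04 = 1.0408
Risk-neutral probability p = (e^0.04 − 0.8089)/(1.2363 − 0.8089) = 0.2320/0.4275 = 0.5426
Terminal stock prices: S_uu = 53.5, S_ud = 35, S_dd = 22.9
Terminal payoffs (S − K): max(19.5, 0) = 19.5, max(1, 0) = 1, max(-11.1, 0) = 0
Node u (S = 43.27): V_u = e^(−0.04)·[0.5426·19.4963 + 0.4574·1.0000] = 10.6040
Node d (S = 28.31): V_d = e^(−0.04)·[0.5426·1.0000 + 0.4574·0.0000] = 0.5214
Node 0 (S = 35): V_0 = e^(−0.04)·[0.5426·10.6040 + 0.4574·0.5214] = 5.7576

€5.76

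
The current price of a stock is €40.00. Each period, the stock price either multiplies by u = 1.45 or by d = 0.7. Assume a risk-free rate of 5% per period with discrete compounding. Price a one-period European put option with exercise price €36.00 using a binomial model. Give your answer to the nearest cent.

Risk-neutral probability p = (1 + 0.05 − 0.7)/(1.45 − 0.7) = 0.3500/0.7500 = 0.4667
Terminal stock prices: S_u = 58, S_d = 28
Terminal payoffs (K − S): max(-22, 0) = 0, max(8, 0) = 8
Node 0 (S = 40): V_0 = 1/1.05·[0.4667·0.0000 + 0.5333·8.0000] = 4.0635

€4.06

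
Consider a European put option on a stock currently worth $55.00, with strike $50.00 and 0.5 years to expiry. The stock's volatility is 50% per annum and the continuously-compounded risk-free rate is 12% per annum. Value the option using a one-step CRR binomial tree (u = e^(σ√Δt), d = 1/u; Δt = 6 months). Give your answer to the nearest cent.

CRR parameters: u = e^(σ√Δt) = e^(0.5·√0.5) = 1.4241, d = 1/u = 0.7022
Per-period rate: rΔt = 0.12·0.5 = 0.06, so R = e^0.06 = 1.0618
Risk-neutral probability p = (e^0.06 − 0.7022)/(1.4241 − 0.7022) = 0.3596/0.7219 = 0.4982
Terminal stock prices: S_u = 78.33, S_d = 38.62
Terminal payoffs (K − S): max(-28.33, 0) = 0, max(11.38, 0) = 11.38
Node 0 (S = 55): V_0 = e^(−0.06)·[0.4982·0.0000 + 0.5018·11.3796] = 5.3780

$5.38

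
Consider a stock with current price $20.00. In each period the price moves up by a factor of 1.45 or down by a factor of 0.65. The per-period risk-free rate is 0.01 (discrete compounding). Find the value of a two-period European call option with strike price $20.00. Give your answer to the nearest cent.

$4.38

Risk-neutral probability p = (1 + 0.01 − 0.65)/(1.45 − 0.65) = 0.3600/0.8000 = 0.4500
Terminal stock prices: S_uu = 42.05, S_ud = 18.85, S_dd = 8.45
Terminal payoffs (S − K): max(22.05, 0) = 22.05, max(-1.15, 0) = 0, max(-11.55, 0) = 0
Node u (S = 29): V_u = 1/1.01·[0.4500·22.0500 + 0.5500·0.0000] = 9.8243
Node d (S = 13): V_d = 1/1.01·[0.4500·0.0000 + 0.5500·0.0000] = 0.0000
Node 0 (S = 20): V_0 = 1/1.01·[0.4500·9.8243 + 0.5500·0.0000] = 4.3771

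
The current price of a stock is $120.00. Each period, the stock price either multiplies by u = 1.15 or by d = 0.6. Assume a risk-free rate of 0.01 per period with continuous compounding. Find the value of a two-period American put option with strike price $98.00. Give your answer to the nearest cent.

Risk-neutral probability p = (e^0.01 − 0.6)/(1.15 − 0.6) = 0.4101/0.5500 = 0.7455
Terminal stock prices: S_uu = 158.7, S_ud = 82.8, S_dd = 43.2
Terminal payoffs (K − S): max(-60.7, 0) = 0, max(15.2, 0) = 15.2, max(54.8, 0) = 54.8
Node u (S = 138): continuation = e^(−0.01)·[0.7455·0.0000 + 0.2545·15.2000] = 3.8292; exercise value = 0.0000 ≤ continuation, so V_u = 3.8292
Node d (S = 72): continuation = e^(−0.01)·[0.7455·15.2000 + 0.2545·54.8000] = 25.0249; exercise value = 26.0000 > continuation, so V_d = 26.0000 (exercise)
Node 0 (S = 120): continuation = e^(−0.01)·[0.7455·3.8292 + 0.2545·26.0000] = 9.3764; exercise value = 0.0000 ≤ continuation, so V_0 = 9.3764

$9.38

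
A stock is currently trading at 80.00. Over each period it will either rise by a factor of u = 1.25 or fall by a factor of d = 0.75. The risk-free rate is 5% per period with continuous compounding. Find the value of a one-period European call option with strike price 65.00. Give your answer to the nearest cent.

20.06

Risk-neutral probability p = (e^0.05 − 0.75)/(1.25 − 0.75) = 0.3013/0.5000 = 0.6025
Terminal stock prices: S_u = 100, S_d = 60
Terminal payoffs (S − K): max(35, 0) = 35, max(-5, 0) = 0
Node 0 (S = 80): V_0 = e^(−0.05)·[0.6025·35.0000 + 0.3975·0.0000] = 20.0605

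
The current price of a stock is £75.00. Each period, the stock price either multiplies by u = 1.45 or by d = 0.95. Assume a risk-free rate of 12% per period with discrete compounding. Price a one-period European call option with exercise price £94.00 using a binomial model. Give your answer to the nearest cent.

Risk-neutral probability p = (1 + 0.12 − 0.95)/(1.45 − 0.95) = 0.1700/0.5000 = 0.3400
Terminal stock prices: S_u = 108.8, S_d = 71.25
Terminal payoffs (S − K): max(14.75, 0) = 14.75, max(-22.75, 0) = 0
Node 0 (S = 75): V_0 = 1/1.12·[0.3400·14.7500 + 0.6600·0.0000] = 4.4777

£4.48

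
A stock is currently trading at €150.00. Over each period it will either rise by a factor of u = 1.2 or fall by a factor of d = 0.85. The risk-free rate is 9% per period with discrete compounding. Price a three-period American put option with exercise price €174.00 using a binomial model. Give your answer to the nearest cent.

Risk-neutral probability p = (1 + 0.09 − 0.85)/(1.2 − 0.85) = 0.2400/0.3500 = 0.6857
Terminal stock prices: S_uuu = 259.2, S_uud = 183.6, S_udd = 130, S_ddd = 92.12
Terminal payoffs (K − S): max(-85.2, 0) = 0, max(-9.6, 0) = 0, max(43.95, 0) = 43.95, max(81.88, 0) = 81.88
Node uu (S = 216): continuation = 1/1.09·[0.6857·0.0000 + 0.3143·0.0000] = 0.0000; exercise value = 0.0000 ≤ continuation, so V_uu = 0.0000
Node ud (S = 153): continuation = 1/1.09·[0.6857·0.0000 + 0.3143·43.9500] = 12.6723; exercise value = 21.0000 > continuation, so V_ud = 21.0000 (exercise)
Node dd (S = 108.4): continuation = 1/1.09·[0.6857·43.9500 + 0.3143·81.8813] = 51.2580; exercise value = 65.6250 > continuation, so V_dd = 65.6250 (exercise)
Node u (S = 180): continuation = 1/1.09·[0.6857·0.0000 + 0.3143·21.0000] = 6.0550; exercise value = 0.0000 ≤ continuation, so V_u = 6.0550
Node d (S = 127.5): continuation = 1/1.09·[0.6857·21.0000 + 0.3143·65.6250] = 32.1330; exercise value = 46.5000 > continuation, so V_d = 46.5000 (exercise)
Node 0 (S = 150): continuation = 1/1.09·[0.6857·6.0550 + 0.3143·46.5000] = 17.2168; exercise value = 24.0000 > continuation, so V_0 = 24.0000 (exercise)

€24.00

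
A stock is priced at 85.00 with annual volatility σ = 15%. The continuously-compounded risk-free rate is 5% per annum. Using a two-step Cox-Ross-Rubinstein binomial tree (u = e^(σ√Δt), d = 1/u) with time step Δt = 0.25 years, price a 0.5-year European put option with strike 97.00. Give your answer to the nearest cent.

10.15

CRR parameters: u = e^(σ√Δt) = e^(0.15·√0.25) = 1.0779, d = 1/u = 0.9277
Per-period rate: rΔt = 0.05·0.25 = 0.0125, so R = e^0.0125 = 1.0126
Risk-neutral probability p = (e^0.0125 − 0.9277)/(1.0779 − 0.9277) = 0.0848/0.1501 = 0.5650
Terminal stock prices: S_uu = 98.76, S_ud = 85, S_dd = 73.16
Terminal payoffs (K − S): max(-1.756, 0) = 0, max(12, 0) = 12, max(23.84, 0) = 23.84
Node u (S = 91.62): V_u = e^(−0.0125)·[0.5650·0.0000 + 0.4350·12.0000] = 5.1547
Node d (S = 78.86): V_d = e^(−0.0125)·[0.5650·12.0000 + 0.4350·23.8398] = 16.9369
Node 0 (S = 85): V_0 = e^(−0.0125)·[0.5650·5.1547 + 0.4350·16.9369] = 10.1518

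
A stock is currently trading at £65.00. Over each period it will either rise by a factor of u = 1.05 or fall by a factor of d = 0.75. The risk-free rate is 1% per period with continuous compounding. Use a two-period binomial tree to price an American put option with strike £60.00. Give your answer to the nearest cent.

Risk-neutral probability p = (e^0.01 − 0.75)/(1.05 − 0.75) = 0.2601/0.3000 = 0.8668
Terminal stock prices: S_uu = 71.66, S_ud = 51.19, S_dd = 36.56
Terminal payoffs (K − S): max(-11.66, 0) = 0, max(8.812, 0) = 8.812, max(23.44, 0) = 23.44
Node u (S = 68.25): continuation = e^(−0.01)·[0.8668·0.0000 + 0.1332·8.8125] = 1.1618; exercise value = 0.0000 ≤ continuation, so V_u = 1.1618
Node d (S = 48.75): continuation = e^(−0.01)·[0.8668·8.8125 + 0.1332·23.4375] = 10.6530; exercise value = 11.2500 > continuation, so V_d = 11.2500 (exercise)
Node 0 (S = 65): continuation = e^(−0.01)·[0.8668·1.1618 + 0.1332·11.2500] = 2.4803; exercise value = 0.0000 ≤ continuation, so V_0 = 2.4803

£2.48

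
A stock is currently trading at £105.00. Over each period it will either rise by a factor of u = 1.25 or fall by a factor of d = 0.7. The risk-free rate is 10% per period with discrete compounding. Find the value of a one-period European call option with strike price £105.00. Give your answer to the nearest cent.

£17.36

Risk-neutral probability p = (1 + 0.1 − 0.7)/(1.25 − 0.7) = 0.4000/0.5500 = 0.7273
Terminal stock prices: S_u = 131.2, S_d = 73.5
Terminal payoffs (S − K): max(26.25, 0) = 26.25, max(-31.5, 0) = 0
Node 0 (S = 105): V_0 = 1/1.1·[0.7273·26.2500 + 0.2727·0.0000] = 17.3554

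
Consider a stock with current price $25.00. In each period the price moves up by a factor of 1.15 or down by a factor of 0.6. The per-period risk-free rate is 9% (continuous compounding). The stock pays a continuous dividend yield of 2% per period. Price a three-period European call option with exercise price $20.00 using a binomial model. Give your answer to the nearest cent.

$8.72

Per-period risk-free factor R = e^0.09 = 1.0942; dividend-adjusted growth = e^(0.09−0.02) = 1.0725.
Risk-neutral probability p = (1.0725 − 0.6)/(1.15 − 0.6) = 0.4725/0.5500 = 0.8591
Terminal stock prices: S_uuu = 38.02, S_uud = 19.84, S_udd = 10.35, S_ddd = 5.4
Terminal payoffs (S − K): max(18.02, 0) = 18.02, max(-0.1625, 0) = 0, max(-9.65, 0) = 0, max(-14.6, 0) = 0
Node uu (S = 33.06): V_uu = e^(−0.09)·[0.8591·18.0219 + 0.1409·0.0000] = 14.1501
Node ud (S = 17.25): V_ud = e^(−0.09)·[0.8591·0.0000 + 0.1409·0.0000] = 0.0000
Node dd (S = 9): V_dd = e^(−0.09)·[0.8591·0.0000 + 0.1409·0.0000] = 0.0000
Node u (S = 28.75): V_u = e^(−0.09)·[0.8591·14.1501 + 0.1409·0.0000] = 11.1102
Node d (S = 15): V_d = e^(−0.09)·[0.8591·0.0000 + 0.1409·0.0000] = 0.0000
Node 0 (S = 25): V_0 = e^(−0.09)·[0.8591·11.1102 + 0.1409·0.0000] = 8.7233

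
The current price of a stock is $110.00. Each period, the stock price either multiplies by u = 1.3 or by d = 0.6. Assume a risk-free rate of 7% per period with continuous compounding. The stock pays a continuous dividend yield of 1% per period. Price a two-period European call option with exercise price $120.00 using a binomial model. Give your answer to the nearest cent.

$24.94

Per-period risk-free factor R = e^0.07 = 1.0725; dividend-adjusted growth = e^(0.07−0.01) = 1.0618.
Risk-neutral probability p = (1.0618 − 0.6)/(1.3 − 0.6) = 0.4618/0.7000 = 0.6598
Terminal stock prices: S_uu = 185.9, S_ud = 85.8, S_dd = 39.6
Terminal payoffs (S − K): max(65.9, 0) = 65.9, max(-34.2, 0) = 0, max(-80.4, 0) = 0
Node u (S = 143): V_u = e^(−0.07)·[0.6598·65.9000 + 0.3402·0.0000] = 40.5392
Node d (S = 66): V_d = e^(−0.07)·[0.6598·0.0000 + 0.3402·0.0000] = 0.0000
Node 0 (S = 110): V_0 = e^(−0.07)·[0.6598·40.5392 + 0.3402·0.0000] = 24.9382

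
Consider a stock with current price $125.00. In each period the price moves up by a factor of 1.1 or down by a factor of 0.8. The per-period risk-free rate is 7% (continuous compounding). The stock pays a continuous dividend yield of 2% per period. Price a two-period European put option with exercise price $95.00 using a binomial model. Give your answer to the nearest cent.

$0.34

Per-period risk-free factor R = e^0.07 = 1.0725; dividend-adjusted growth = e^(0.07−0.02) = 1.0513.
Risk-neutral probability p = (1.0513 − 0.8)/(1.1 − 0.8) = 0.2513/0.3000 = 0.8376
Terminal stock prices: S_uu = 151.3, S_ud = 110, S_dd = 80
Terminal payoffs (K − S): max(-56.25, 0) = 0, max(-15, 0) = 0, max(15, 0) = 15
Node u (S = 137.5): V_u = e^(−0.07)·[0.8376·0.0000 + 0.1624·0.0000] = 0.0000
Node d (S = 100): V_d = e^(−0.07)·[0.8376·0.0000 + 0.1624·15.0000] = 2.2717
Node 0 (S = 125): V_0 = e^(−0.07)·[0.8376·0.0000 + 0.1624·2.2717] = 0.3440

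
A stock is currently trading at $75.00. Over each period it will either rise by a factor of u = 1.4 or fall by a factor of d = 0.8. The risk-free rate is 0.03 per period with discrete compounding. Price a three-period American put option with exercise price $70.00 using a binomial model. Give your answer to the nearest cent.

Risk-neutral probability p = (1 + 0.03 − 0.8)/(1.4 − 0.8) = 0.2300/0.6000 = 0.3833
Terminal stock prices: S_uuu = 205.8, S_uud = 117.6, S_udd = 67.2, S_ddd = 38.4
Terminal payoffs (K − S): max(-135.8, 0) = 0, max(-47.6, 0) = 0, max(2.8, 0) = 2.8, max(31.6, 0) = 31.6
Node uu (S = 147): continuation = 1/1.03·[0.3833·0.0000 + 0.6167·0.0000] = 0.0000; exercise value = 0.0000 ≤ continuation, so V_uu = 0.0000
Node ud (S = 84): continuation = 1/1.03·[0.3833·0.0000 + 0.6167·2.8000] = 1.6764; exercise value = 0.0000 ≤ continuation, so V_ud = 1.6764
Node dd (S = 48): continuation = 1/1.03·[0.3833·2.8000 + 0.6167·31.6000] = 19.9612; exercise value = 22.0000 > continuation, so V_dd = 22.0000 (exercise)
Node u (S = 105): continuation = 1/1.03·[0.3833·0.0000 + 0.6167·1.6764] = 1.0037; exercise value = 0.0000 ≤ continuation, so V_u = 1.0037
Node d (S = 60): continuation = 1/1.03·[0.3833·1.6764 + 0.6167·22.0000] = 13.7954; exercise value = 10.0000 ≤ continuation, so V_d = 13.7954
Node 0 (S = 75): continuation = 1/1.03·[0.3833·1.0037 + 0.6167·13.7954] = 8.6329; exercise value = 0.0000 ≤ continuation, so V_0 = 8.6329

$8.63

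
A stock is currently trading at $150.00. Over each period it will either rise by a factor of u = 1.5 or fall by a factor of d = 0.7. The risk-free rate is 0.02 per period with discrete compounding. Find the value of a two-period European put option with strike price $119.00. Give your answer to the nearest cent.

Risk-neutral probability p = (1 + 0.02 − 0.7)/(1.5 − 0.7) = 0.3200/0.8000 = 0.4000
Terminal stock prices: S_uu = 337.5, S_ud = 157.5, S_dd = 73.5
Terminal payoffs (K − S): max(-218.5, 0) = 0, max(-38.5, 0) = 0, max(45.5, 0) = 45.5
Node u (S = 225): V_u = 1/1.02·[0.4000·0.0000 + 0.6000·0.0000] = 0.0000
Node d (S = 105): V_d = 1/1.02·[0.4000·0.0000 + 0.6000·45.5000] = 26.7647
Node 0 (S = 150): V_0 = 1/1.02·[0.4000·0.0000 + 0.6000·26.7647] = 15.7439

$15.74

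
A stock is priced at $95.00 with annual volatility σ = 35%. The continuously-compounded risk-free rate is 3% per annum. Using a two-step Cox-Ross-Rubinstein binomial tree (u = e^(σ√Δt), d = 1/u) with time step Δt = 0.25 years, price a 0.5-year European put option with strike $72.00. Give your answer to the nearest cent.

CRR parameters: u = e^(σ√Δt) = e^(0.35·√0.25) = 1.1912, d = 1/u = 0.8395
Per-period rate: rΔt = 0.03·0.25 = 0.0075, so R = e^0.0075 = 1.0075
Risk-neutral probability p = (e^0.0075 − 0.8395)/(1.1912 − 0.8395) = 0.1681/0.3518 = 0.4778
Terminal stock prices: S_uu = 134.8, S_ud = 95, S_dd = 66.95
Terminal payoffs (K − S): max(-62.81, 0) = 0, max(-23, 0) = 0, max(5.055, 0) = 5.055
Node u (S = 113.2): V_u = e^(−0.0075)·[0.4778·0.0000 + 0.5222·0.0000] = 0.0000
Node d (S = 79.75): V_d = e^(−0.0075)·[0.4778·0.0000 + 0.5222·5.0546] = 2.6200
Node 0 (S = 95): V_0 = e^(−0.0075)·[0.4778·0.0000 + 0.5222·2.6200] = 1.3580

$1.36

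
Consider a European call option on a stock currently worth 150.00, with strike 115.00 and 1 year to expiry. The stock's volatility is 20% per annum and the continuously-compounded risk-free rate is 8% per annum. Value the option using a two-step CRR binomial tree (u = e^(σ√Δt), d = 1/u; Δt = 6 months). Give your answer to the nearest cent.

44.12

CRR parameters: u = e^(σ√Δt) = e^(0.2·√0.5) = 1.1519, d = 1/u = 0.8681
Per-period rate: rΔt = 0.08·0.5 = 0.04, so R = e^0.04 = 1.0408
Risk-neutral probability p = (e^0.04 − 0.8681)/(1.1519 − 0.8681) = 0.1727/0.2838 = 0.6085
Terminal stock prices: S_uu = 199, S_ud = 150, S_dd = 113
Terminal payoffs (S − K): max(84.03, 0) = 84.03, max(35, 0) = 35, max(-1.954, 0) = 0
Node u (S = 172.8): V_u = e^(−0.04)·[0.6085·84.0345 + 0.3915·35.0000] = 62.2957
Node d (S = 130.2): V_d = e^(−0.04)·[0.6085·35.0000 + 0.3915·0.0000] = 20.4628
Node 0 (S = 150): V_0 = e^(−0.04)·[0.6085·62.2957 + 0.3915·20.4628] = 44.1181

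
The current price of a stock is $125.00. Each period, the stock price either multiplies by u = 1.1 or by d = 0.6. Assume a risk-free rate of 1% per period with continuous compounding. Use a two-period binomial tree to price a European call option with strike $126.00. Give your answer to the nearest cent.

$16.65

Risk-neutral probability p = (e^0.01 − 0.6)/(1.1 − 0.6) = 0.4101/0.5000 = 0.8201
Terminal stock prices: S_uu = 151.3, S_ud = 82.5, S_dd = 45
Terminal payoffs (S − K): max(25.25, 0) = 25.25, max(-43.5, 0) = 0, max(-81, 0) = 0
Node u (S = 137.5): V_u = e^(−0.01)·[0.8201·25.2500 + 0.1799·0.0000] = 20.5015
Node d (S = 75): V_d = e^(−0.01)·[0.8201·0.0000 + 0.1799·0.0000] = 0.0000
Node 0 (S = 125): V_0 = e^(−0.01)·[0.8201·20.5015 + 0.1799·0.0000] = 16.6460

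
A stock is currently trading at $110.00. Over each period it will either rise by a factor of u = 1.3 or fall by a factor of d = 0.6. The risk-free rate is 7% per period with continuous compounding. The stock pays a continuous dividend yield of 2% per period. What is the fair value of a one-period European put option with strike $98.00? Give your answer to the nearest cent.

$10.60

Per-period risk-free factor R = e^0.07 = 1.0725; dividend-adjusted growth = e^(0.07−0.02) = 1.0513.
Risk-neutral probability p = (1.0513 − 0.6)/(1.3 − 0.6) = 0.4513/0.7000 = 0.6447
Terminal stock prices: S_u = 143, S_d = 66
Terminal payoffs (K − S): max(-45, 0) = 0, max(32, 0) = 32
Node 0 (S = 110): V_0 = e^(−0.07)·[0.6447·0.0000 + 0.3553·32.0000] = 10.6018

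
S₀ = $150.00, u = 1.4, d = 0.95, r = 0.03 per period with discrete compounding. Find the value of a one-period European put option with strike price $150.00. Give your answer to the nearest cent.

Risk-neutral probability p = (1 + 0.03 − 0.95)/(1.4 − 0.95) = 0.0800/0.4500 = 0.1778
Terminal stock prices: S_u = 210, S_d = 142.5
Terminal payoffs (K − S): max(-60, 0) = 0, max(7.5, 0) = 7.5
Node 0 (S = 150): V_0 = 1/1.03·[0.1778·0.0000 + 0.8222·7.5000] = 5.9871

$5.99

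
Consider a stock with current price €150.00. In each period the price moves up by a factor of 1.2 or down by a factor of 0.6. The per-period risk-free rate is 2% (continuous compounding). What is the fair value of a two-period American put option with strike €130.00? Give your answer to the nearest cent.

Risk-neutral probability p = (e^0.02 − 0.6)/(1.2 − 0.6) = 0.4202/0.6000 = 0.7003
Terminal stock prices: S_uu = 216, S_ud = 108, S_dd = 54
Terminal payoffs (K − S): max(-86, 0) = 0, max(22, 0) = 22, max(76, 0) = 76
Node u (S = 180): continuation = e^(−0.02)·[0.7003·0.0000 + 0.2997·22.0000] = 6.4621; exercise value = 0.0000 ≤ continuation, so V_u = 6.4621
Node d (S = 90): continuation = e^(−0.02)·[0.7003·22.0000 + 0.2997·76.0000] = 37.4258; exercise value = 40.0000 > continuation, so V_d = 40.0000 (exercise)
Node 0 (S = 150): continuation = e^(−0.02)·[0.7003·6.4621 + 0.2997·40.0000] = 16.1852; exercise value = 0.0000 ≤ continuation, so V_0 = 16.1852

€16.19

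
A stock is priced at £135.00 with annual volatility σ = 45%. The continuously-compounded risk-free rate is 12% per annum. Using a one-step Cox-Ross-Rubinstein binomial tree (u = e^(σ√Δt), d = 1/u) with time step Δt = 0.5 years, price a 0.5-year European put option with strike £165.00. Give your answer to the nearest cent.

CRR parameters: u = e^(σ√Δt) = e^(0.45·√0.5) = 1.3746, d = 1/u = 0.7275
Per-period rate: rΔt = 0.12·0.5 = 0.06, so R = e^0.06 = 1.0618
Risk-neutral probability p = (e^0.06 − 0.7275)/(1.3746 − 0.7275) = 0.3344/0.6472 = 0.5167
Terminal stock prices: S_u = 185.6, S_d = 98.21
Terminal payoffs (K − S): max(-20.58, 0) = 0, max(66.79, 0) = 66.79
Node 0 (S = 135): V_0 = e^(−0.06)·[0.5167·0.0000 + 0.4833·66.7931] = 30.4036

£30.40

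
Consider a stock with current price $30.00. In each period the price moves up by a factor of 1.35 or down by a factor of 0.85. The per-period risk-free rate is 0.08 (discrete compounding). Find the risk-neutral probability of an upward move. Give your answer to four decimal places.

Risk-neutral probability p = (1 + 0.08 − 0.85)/(1.35 − 0.85) = 0.2300/0.5000 = 0.4600

p = 0.4600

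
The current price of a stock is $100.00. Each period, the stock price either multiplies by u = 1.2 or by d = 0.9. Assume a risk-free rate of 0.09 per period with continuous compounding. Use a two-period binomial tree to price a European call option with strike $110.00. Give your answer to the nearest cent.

$11.90

Risk-neutral probability p = (e^0.09 − 0.9)/(1.2 − 0.9) = 0.1942/0.3000 = 0.6472
Terminal stock prices: S_uu = 144, S_ud = 108, S_dd = 81
Terminal payoffs (S − K): max(34, 0) = 34, max(-2, 0) = 0, max(-29, 0) = 0
Node u (S = 120): V_u = e^(−0.09)·[0.6472·34.0000 + 0.3528·0.0000] = 20.1124
Node d (S = 90): V_d = e^(−0.09)·[0.6472·0.0000 + 0.3528·0.0000] = 0.0000
Node 0 (S = 100): V_0 = e^(−0.09)·[0.6472·20.1124 + 0.3528·0.0000] = 11.8973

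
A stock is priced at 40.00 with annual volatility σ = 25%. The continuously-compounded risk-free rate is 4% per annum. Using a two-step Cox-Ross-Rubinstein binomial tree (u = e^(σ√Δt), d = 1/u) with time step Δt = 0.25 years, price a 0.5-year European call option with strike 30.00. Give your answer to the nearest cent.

CRR parameters: u = e^(σ√Δt) = e^(0.25·√0.25) = 1.1331, d = 1/u = 0.8825
Per-period rate: rΔt = 0.04·0.25 = 0.01, so R = e^0.01 = 1.0101
Risk-neutral probability p = (e^0.01 − 0.8825)/(1.1331 − 0.8825) = 0.1276/0.2507 = 0.5089
Terminal stock prices: S_uu = 51.36, S_ud = 40, S_dd = 31.15
Terminal payoffs (S − K): max(21.36, 0) = 21.36, max(10, 0) = 10, max(1.152, 0) = 1.152
Node u (S = 45.33): V_u = e^(−0.01)·[0.5089·21.3610 + 0.4911·10.0000] = 15.6244
Node d (S = 35.3): V_d = e^(−0.01)·[0.5089·10.0000 + 0.4911·1.1520] = 5.5984
Node 0 (S = 40): V_0 = e^(−0.01)·[0.5089·15.6244 + 0.4911·5.5984] = 10.5940

10.59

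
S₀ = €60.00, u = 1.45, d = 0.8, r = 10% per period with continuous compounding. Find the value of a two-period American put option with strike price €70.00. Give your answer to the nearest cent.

€10.64

Risk-neutral probability p = (e^0.1 − 0.8)/(1.45 − 0.8) = 0.3052/0.6500 = 0.4695
Terminal stock prices: S_uu = 126.2, S_ud = 69.6, S_dd = 38.4
Terminal payoffs (K − S): max(-56.15, 0) = 0, max(0.4, 0) = 0.4, max(31.6, 0) = 31.6
Node u (S = 87): continuation = e^(−0.1)·[0.4695·0.0000 + 0.5305·0.4000] = 0.1920; exercise value = 0.0000 ≤ continuation, so V_u = 0.1920
Node d (S = 48): continuation = e^(−0.1)·[0.4695·0.4000 + 0.5305·31.6000] = 15.3386; exercise value = 22.0000 > continuation, so V_d = 22.0000 (exercise)
Node 0 (S = 60): continuation = e^(−0.1)·[0.4695·0.1920 + 0.5305·22.0000] = 10.6421; exercise value = 10.0000 ≤ continuation, so V_0 = 10.6421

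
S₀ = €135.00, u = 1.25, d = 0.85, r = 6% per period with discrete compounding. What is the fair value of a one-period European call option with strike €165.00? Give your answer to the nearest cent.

Risk-neutral probability p = (1 + 0.06 − 0.85)/(1.25 − 0.85) = 0.2100/0.4000 = 0.5250
Terminal stock prices: S_u = 168.8, S_d = 114.8
Terminal payoffs (S − K): max(3.75, 0) = 3.75, max(-50.25, 0) = 0
Node 0 (S = 135): V_0 = 1/1.06·[0.5250·3.7500 + 0.4750·0.0000] = 1.8573

€1.86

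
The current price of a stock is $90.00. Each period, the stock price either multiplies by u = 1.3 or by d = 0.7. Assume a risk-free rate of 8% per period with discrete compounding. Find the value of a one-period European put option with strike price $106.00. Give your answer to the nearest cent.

$14.60

Risk-neutral probability p = (1 + 0.08 − 0.7)/(1.3 − 0.7) = 0.3800/0.6000 = 0.6333
Terminal stock prices: S_u = 117, S_d = 63
Terminal payoffs (K − S): max(-11, 0) = 0, max(43, 0) = 43
Node 0 (S = 90): V_0 = 1/1.08·[0.6333·0.0000 + 0.3667·43.0000] = 14.5988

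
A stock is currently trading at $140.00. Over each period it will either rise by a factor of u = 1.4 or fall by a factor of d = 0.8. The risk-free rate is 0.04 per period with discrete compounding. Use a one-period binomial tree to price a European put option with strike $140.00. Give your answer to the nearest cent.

$16.15

Risk-neutral probability p = (1 + 0.04 − 0.8)/(1.4 − 0.8) = 0.2400/0.6000 = 0.4000
Terminal stock prices: S_u = 196, S_d = 112
Terminal payoffs (K − S): max(-56, 0) = 0, max(28, 0) = 28
Node 0 (S = 140): V_0 = 1/1.04·[0.4000·0.0000 + 0.6000·28.0000] = 16.1538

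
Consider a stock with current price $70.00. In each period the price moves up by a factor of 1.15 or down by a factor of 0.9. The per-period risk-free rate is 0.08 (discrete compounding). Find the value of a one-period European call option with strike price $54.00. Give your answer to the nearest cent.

$20.00

Risk-neutral probability p = (1 + 0.08 − 0.9)/(1.15 − 0.9) = 0.1800/0.2500 = 0.7200
Terminal stock prices: S_u = 80.5, S_d = 63
Terminal payoffs (S − K): max(26.5, 0) = 26.5, max(9, 0) = 9
Node 0 (S = 70): V_0 = 1/1.08·[0.7200·26.5000 + 0.2800·9.0000] = 20.0000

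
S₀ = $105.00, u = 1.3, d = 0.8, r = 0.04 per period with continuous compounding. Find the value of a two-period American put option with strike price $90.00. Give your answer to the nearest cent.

Risk-neutral probability p = (e^0.04 − 0.8)/(1.3 − 0.8) = 0.2408/0.5000 = 0.4816
Terminal stock prices: S_uu = 177.5, S_ud = 109.2, S_dd = 67.2
Terminal payoffs (K − S): max(-87.45, 0) = 0, max(-19.2, 0) = 0, max(22.8, 0) = 22.8
Node u (S = 136.5): continuation = e^(−0.04)·[0.4816·0.0000 + 0.5184·0.0000] = 0.0000; exercise value = 0.0000 ≤ continuation, so V_u = 0.0000
Node d (S = 84): continuation = e^(−0.04)·[0.4816·0.0000 + 0.5184·22.8000] = 11.3556; exercise value = 6.0000 ≤ continuation, so V_d = 11.3556
Node 0 (S = 105): continuation = e^(−0.04)·[0.4816·0.0000 + 0.5184·11.3556] = 5.6557; exercise value = 0.0000 ≤ continuation, so V_0 = 5.6557

$5.66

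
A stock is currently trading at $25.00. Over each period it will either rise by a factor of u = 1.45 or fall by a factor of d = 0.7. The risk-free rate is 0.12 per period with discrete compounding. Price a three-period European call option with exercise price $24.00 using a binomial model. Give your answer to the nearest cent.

$10.30

Risk-neutral probability p = (1 + 0.12 − 0.7)/(1.45 − 0.7) = 0.4200/0.7500 = 0.5600
Terminal stock prices: S_uuu = 76.22, S_uud = 36.79, S_udd = 17.76, S_ddd = 8.575
Terminal payoffs (S − K): max(52.22, 0) = 52.22, max(12.79, 0) = 12.79, max(-6.238, 0) = 0, max(-15.43, 0) = 0
Node uu (S = 52.56): V_uu = 1/1.12·[0.5600·52.2156 + 0.4400·12.7937] = 31.1339
Node ud (S = 25.38): V_ud = 1/1.12·[0.5600·12.7937 + 0.4400·0.0000] = 6.3969
Node dd (S = 12.25): V_dd = 1/1.12·[0.5600·0.0000 + 0.4400·0.0000] = 0.0000
Node u (S = 36.25): V_u = 1/1.12·[0.5600·31.1339 + 0.4400·6.3969] = 18.0800
Node d (S = 17.5): V_d = 1/1.12·[0.5600·6.3969 + 0.4400·0.0000] = 3.1984
Node 0 (S = 25): V_0 = 1/1.12·[0.5600·18.0800 + 0.4400·3.1984] = 10.2965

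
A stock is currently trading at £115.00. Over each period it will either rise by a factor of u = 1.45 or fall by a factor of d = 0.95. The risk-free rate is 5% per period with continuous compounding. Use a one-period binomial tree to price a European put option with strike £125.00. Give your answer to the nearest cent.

£11.95

Risk-neutral probability p = (e^0.05 − 0.95)/(1.45 − 0.95) = 0.1013/0.5000 = 0.2025
Terminal stock prices: S_u = 166.8, S_d = 109.2
Terminal payoffs (K − S): max(-41.75, 0) = 0, max(15.75, 0) = 15.75
Node 0 (S = 115): V_0 = e^(−0.05)·[0.2025·0.0000 + 0.7975·15.7500] = 11.9474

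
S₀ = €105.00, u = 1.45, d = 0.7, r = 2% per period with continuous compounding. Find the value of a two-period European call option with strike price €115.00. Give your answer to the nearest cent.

Risk-neutral probability p = (e^0.02 − 0.7)/(1.45 − 0.7) = 0.3202/0.7500 = 0.4269
Terminal stock prices: S_uu = 220.8, S_ud = 106.6, S_dd = 51.45
Terminal payoffs (S − K): max(105.8, 0) = 105.8, max(-8.425, 0) = 0, max(-63.55, 0) = 0
Node u (S = 152.2): V_u = e^(−0.02)·[0.4269·105.7625 + 0.5731·0.0000] = 44.2596
Node d (S = 73.5): V_d = e^(−0.02)·[0.4269·0.0000 + 0.5731·0.0000] = 0.0000
Node 0 (S = 105): V_0 = e^(−0.02)·[0.4269·44.2596 + 0.5731·0.0000] = 18.5218

€18.52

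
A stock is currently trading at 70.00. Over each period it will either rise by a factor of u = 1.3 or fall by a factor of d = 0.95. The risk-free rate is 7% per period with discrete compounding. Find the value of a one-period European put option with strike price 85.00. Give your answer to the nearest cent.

Risk-neutral probability p = (1 + 0.07 − 0.95)/(1.3 − 0.95) = 0.1200/0.3500 = 0.3429
Terminal stock prices: S_u = 91, S_d = 66.5
Terminal payoffs (K − S): max(-6, 0) = 0, max(18.5, 0) = 18.5
Node 0 (S = 70): V_0 = 1/1.07·[0.3429·0.0000 + 0.6571·18.5000] = 11.3618

11.36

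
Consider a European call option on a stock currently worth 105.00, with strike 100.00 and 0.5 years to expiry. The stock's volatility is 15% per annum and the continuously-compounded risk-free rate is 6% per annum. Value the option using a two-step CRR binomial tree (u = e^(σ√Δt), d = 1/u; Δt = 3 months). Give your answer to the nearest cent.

9.59

CRR parameters: u = e^(σ√Δt) = e^(0.15·√0.25) = 1.0779, d = 1/u = 0.9277
Per-period rate: rΔt = 0.06·0.25 = 0.015, so R = e^0.015 = 1.0151
Risk-neutral probability p = (e^0.015 − 0.9277)/(1.0779 − 0.9277) = 0.0874/0.1501 = 0.5819
Terminal stock prices: S_uu = 122, S_ud = 105, S_dd = 90.37
Terminal payoffs (S − K): max(21.99, 0) = 21.99, max(5, 0) = 5, max(-9.626, 0) = 0
Node u (S = 113.2): V_u = e^(−0.015)·[0.5819·21.9926 + 0.4181·5.0000] = 14.6666
Node d (S = 97.41): V_d = e^(−0.015)·[0.5819·5.0000 + 0.4181·0.0000] = 2.8663
Node 0 (S = 105): V_0 = e^(−0.015)·[0.5819·14.6666 + 0.4181·2.8663] = 9.5882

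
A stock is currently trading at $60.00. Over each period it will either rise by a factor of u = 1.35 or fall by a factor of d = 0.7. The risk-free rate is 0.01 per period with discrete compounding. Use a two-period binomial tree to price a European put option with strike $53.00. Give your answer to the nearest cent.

$6.33

Risk-neutral probability p = (1 + 0.01 − 0.7)/(1.35 − 0.7) = 0.3100/0.6500 = 0.4769
Terminal stock prices: S_uu = 109.4, S_ud = 56.7, S_dd = 29.4
Terminal payoffs (K − S): max(-56.35, 0) = 0, max(-3.7, 0) = 0, max(23.6, 0) = 23.6
Node u (S = 81): V_u = 1/1.01·[0.4769·0.0000 + 0.5231·0.0000] = 0.0000
Node d (S = 42): V_d = 1/1.01·[0.4769·0.0000 + 0.5231·23.6000] = 12.2224
Node 0 (S = 60): V_0 = 1/1.01·[0.4769·0.0000 + 0.5231·12.2224] = 6.3300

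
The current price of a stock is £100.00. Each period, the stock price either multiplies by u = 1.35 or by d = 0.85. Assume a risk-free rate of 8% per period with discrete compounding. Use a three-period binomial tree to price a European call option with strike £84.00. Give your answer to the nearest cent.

£36.14

Risk-neutral probability p = (1 + 0.08 − 0.85)/(1.35 − 0.85) = 0.2300/0.5000 = 0.4600
Terminal stock prices: S_uuu = 246, S_uud = 154.9, S_udd = 97.54, S_ddd = 61.41
Terminal payoffs (S − K): max(162, 0) = 162, max(70.91, 0) = 70.91, max(13.54, 0) = 13.54, max(-22.59, 0) = 0
Node uu (S = 182.3): V_uu = 1/1.08·[0.4600·162.0375 + 0.5400·70.9125] = 104.4722
Node ud (S = 114.8): V_ud = 1/1.08·[0.4600·70.9125 + 0.5400·13.5375] = 36.9722
Node dd (S = 72.25): V_dd = 1/1.08·[0.4600·13.5375 + 0.5400·0.0000] = 5.7660
Node u (S = 135): V_u = 1/1.08·[0.4600·104.4722 + 0.5400·36.9722] = 62.9835
Node d (S = 85): V_d = 1/1.08·[0.4600·36.9722 + 0.5400·5.7660] = 18.6304
Node 0 (S = 100): V_0 = 1/1.08·[0.4600·62.9835 + 0.5400·18.6304] = 36.1415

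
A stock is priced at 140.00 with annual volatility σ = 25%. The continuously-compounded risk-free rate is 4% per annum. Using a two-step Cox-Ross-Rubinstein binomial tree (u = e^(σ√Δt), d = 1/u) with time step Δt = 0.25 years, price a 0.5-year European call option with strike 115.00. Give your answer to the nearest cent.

28.69

CRR parameters: u = e^(σ√Δt) = e^(0.25·√0.25) = 1.1331, d = 1/u = 0.8825
Per-period rate: rΔt = 0.04·0.25 = 0.01, so R = e^0.01 = 1.0101
Risk-neutral probability p = (e^0.01 − 0.8825)/(1.1331 − 0.8825) = 0.1276/0.2507 = 0.5089
Terminal stock prices: S_uu = 179.8, S_ud = 140, S_dd = 109
Terminal payoffs (S − K): max(64.76, 0) = 64.76, max(25, 0) = 25, max(-5.968, 0) = 0
Node u (S = 158.6): V_u = e^(−0.01)·[0.5089·64.7636 + 0.4911·25.0000] = 44.7851
Node d (S = 123.5): V_d = e^(−0.01)·[0.5089·25.0000 + 0.4911·0.0000] = 12.5956
Node 0 (S = 140): V_0 = e^(−0.01)·[0.5089·44.7851 + 0.4911·12.5956] = 28.6881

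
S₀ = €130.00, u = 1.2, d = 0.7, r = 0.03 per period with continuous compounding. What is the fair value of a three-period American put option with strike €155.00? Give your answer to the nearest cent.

Risk-neutral probability p = (e^0.03 − 0.7)/(1.2 − 0.7) = 0.3305/0.5000 = 0.6609
Terminal stock prices: S_uuu = 224.6, S_uud = 131, S_udd = 76.44, S_ddd = 44.59
Terminal payoffs (K − S): max(-69.64, 0) = 0, max(23.96, 0) = 23.96, max(78.56, 0) = 78.56, max(110.4, 0) = 110.4
Node uu (S = 187.2): continuation = e^(−0.03)·[0.6609·0.0000 + 0.3391·23.9600] = 7.8845; exercise value = 0.0000 ≤ continuation, so V_uu = 7.8845
Node ud (S = 109.2): continuation = e^(−0.03)·[0.6609·23.9600 + 0.3391·78.5600] = 41.2191; exercise value = 45.8000 > continuation, so V_ud = 45.8000 (exercise)
Node dd (S = 63.7): continuation = e^(−0.03)·[0.6609·78.5600 + 0.3391·110.4100] = 86.7191; exercise value = 91.3000 > continuation, so V_dd = 91.3000 (exercise)
Node u (S = 156): continuation = e^(−0.03)·[0.6609·7.8845 + 0.3391·45.8000] = 20.1283; exercise value = 0.0000 ≤ continuation, so V_u = 20.1283
Node d (S = 91): continuation = e^(−0.03)·[0.6609·45.8000 + 0.3391·91.3000] = 59.4191; exercise value = 64.0000 > continuation, so V_d = 64.0000 (exercise)
Node 0 (S = 130): continuation = e^(−0.03)·[0.6609·20.1283 + 0.3391·64.0000] = 33.9703; exercise value = 25.0000 ≤ continuation, so V_0 = 33.9703

€33.97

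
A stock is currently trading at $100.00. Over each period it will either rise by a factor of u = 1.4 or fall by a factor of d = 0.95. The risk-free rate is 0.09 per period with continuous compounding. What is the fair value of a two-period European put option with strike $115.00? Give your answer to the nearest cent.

Risk-neutral probability p = (e^0.09 − 0.95)/(1.4 − 0.95) = 0.1442/0.4500 = 0.3204
Terminal stock prices: S_uu = 196, S_ud = 133, S_dd = 90.25
Terminal payoffs (K − S): max(-81, 0) = 0, max(-18, 0) = 0, max(24.75, 0) = 24.75
Node u (S = 140): V_u = e^(−0.09)·[0.3204·0.0000 + 0.6796·0.0000] = 0.0000
Node d (S = 95): V_d = e^(−0.09)·[0.3204·0.0000 + 0.6796·24.7500] = 15.3727
Node 0 (S = 100): V_0 = e^(−0.09)·[0.3204·0.0000 + 0.6796·15.3727] = 9.5483

$9.55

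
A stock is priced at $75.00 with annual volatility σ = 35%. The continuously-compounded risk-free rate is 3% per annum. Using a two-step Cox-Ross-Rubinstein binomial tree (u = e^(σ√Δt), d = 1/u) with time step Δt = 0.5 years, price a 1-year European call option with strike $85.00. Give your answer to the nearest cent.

CRR parameters: u = e^(σ√Δt) = e^(0.35·√0.5) = 1.2808, d = 1/u = 0.7808
Per-period rate: rΔt = 0.03·0.5 = 0.015, so R = e^0.015 = 1.0151
Risk-neutral probability p = (e^0.015 − 0.7808)/(1.2808 − 0.7808) = 0.2344/0.5000 = 0.4687
Terminal stock prices: S_uu = 123, S_ud = 75, S_dd = 45.72
Terminal payoffs (S − K): max(38.03, 0) = 38.03, max(-10, 0) = 0, max(-39.28, 0) = 0
Node u (S = 96.06): V_u = e^(−0.015)·[0.4687·38.0343 + 0.5313·0.0000] = 17.5600
Node d (S = 58.56): V_d = e^(−0.015)·[0.4687·0.0000 + 0.5313·0.0000] = 0.0000
Node 0 (S = 75): V_0 = e^(−0.015)·[0.4687·17.5600 + 0.5313·0.0000] = 8.1072

$8.11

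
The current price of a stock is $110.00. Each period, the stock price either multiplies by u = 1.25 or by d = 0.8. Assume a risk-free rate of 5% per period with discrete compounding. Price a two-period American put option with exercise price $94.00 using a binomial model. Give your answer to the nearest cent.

$4.23

Risk-neutral probability p = (1 + 0.05 − 0.8)/(1.25 − 0.8) = 0.2500/0.4500 = 0.5556
Terminal stock prices: S_uu = 171.9, S_ud = 110, S_dd = 70.4
Terminal payoffs (K − S): max(-77.88, 0) = 0, max(-16, 0) = 0, max(23.6, 0) = 23.6
Node u (S = 137.5): continuation = 1/1.05·[0.5556·0.0000 + 0.4444·0.0000] = 0.0000; exercise value = 0.0000 ≤ continuation, so V_u = 0.0000
Node d (S = 88): continuation = 1/1.05·[0.5556·0.0000 + 0.4444·23.6000] = 9.9894; exercise value = 6.0000 ≤ continuation, so V_d = 9.9894
Node 0 (S = 110): continuation = 1/1.05·[0.5556·0.0000 + 0.4444·9.9894] = 4.2283; exercise value = 0.0000 ≤ continuation, so V_0 = 4.2283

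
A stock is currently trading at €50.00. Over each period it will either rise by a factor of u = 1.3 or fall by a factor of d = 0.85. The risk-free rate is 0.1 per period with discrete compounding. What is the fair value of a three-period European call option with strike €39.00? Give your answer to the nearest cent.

Risk-neutral probability p = (1 + 0.1 − 0.85)/(1.3 − 0.85) = 0.2500/0.4500 = 0.5556
Terminal stock prices: S_uuu = 109.9, S_uud = 71.83, S_udd = 46.96, S_ddd = 30.71
Terminal payoffs (S − K): max(70.85, 0) = 70.85, max(32.83, 0) = 32.83, max(7.962, 0) = 7.962, max(-8.294, 0) = 0
Node uu (S = 84.5): V_uu = 1/1.1·[0.5556·70.8500 + 0.4444·32.8250] = 49.0455
Node ud (S = 55.25): V_ud = 1/1.1·[0.5556·32.8250 + 0.4444·7.9625] = 19.7955
Node dd (S = 36.12): V_dd = 1/1.1·[0.5556·7.9625 + 0.4444·0.0000] = 4.0215
Node u (S = 65): V_u = 1/1.1·[0.5556·49.0455 + 0.4444·19.7955] = 32.7686
Node d (S = 42.5): V_d = 1/1.1·[0.5556·19.7955 + 0.4444·4.0215] = 11.6225
Node 0 (S = 50): V_0 = 1/1.1·[0.5556·32.7686 + 0.4444·11.6225] = 21.2458

€21.25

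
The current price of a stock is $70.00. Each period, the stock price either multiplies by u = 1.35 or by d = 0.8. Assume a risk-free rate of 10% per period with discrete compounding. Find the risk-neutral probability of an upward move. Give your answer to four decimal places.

p = 0.5455

Risk-neutral probability p = (1 + 0.1 − 0.8)/(1.35 − 0.8) = 0.3000/0.5500 = 0.5455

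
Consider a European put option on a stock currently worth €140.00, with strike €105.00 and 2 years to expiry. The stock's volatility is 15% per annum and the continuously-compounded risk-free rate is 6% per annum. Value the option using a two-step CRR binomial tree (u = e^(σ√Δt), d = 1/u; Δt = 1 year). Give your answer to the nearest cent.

CRR parameters: u = e^(σ√Δt) = e^(0.15·√1) = 1.1618, d = 1/u = 0.8607
Per-period rate: rΔt = 0.06·1 = 0.06, so R = e^0.06 = 1.0618
Risk-neutral probability p = (e^0.06 − 0.8607)/(1.1618 − 0.8607) = 0.2011/0.3011 = 0.6679
Terminal stock prices: S_uu = 189, S_ud = 140, S_dd = 103.7
Terminal payoffs (K − S): max(-83.98, 0) = 0, max(-35, 0) = 0, max(1.285, 0) = 1.285
Node u (S = 162.7): V_u = e^(−0.06)·[0.6679·0.0000 + 0.3321·0.0000] = 0.0000
Node d (S = 120.5): V_d = e^(−0.06)·[0.6679·0.0000 + 0.3321·1.2854] = 0.4020
Node 0 (S = 140): V_0 = e^(−0.06)·[0.6679·0.0000 + 0.3321·0.4020] = 0.1257

€0.13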